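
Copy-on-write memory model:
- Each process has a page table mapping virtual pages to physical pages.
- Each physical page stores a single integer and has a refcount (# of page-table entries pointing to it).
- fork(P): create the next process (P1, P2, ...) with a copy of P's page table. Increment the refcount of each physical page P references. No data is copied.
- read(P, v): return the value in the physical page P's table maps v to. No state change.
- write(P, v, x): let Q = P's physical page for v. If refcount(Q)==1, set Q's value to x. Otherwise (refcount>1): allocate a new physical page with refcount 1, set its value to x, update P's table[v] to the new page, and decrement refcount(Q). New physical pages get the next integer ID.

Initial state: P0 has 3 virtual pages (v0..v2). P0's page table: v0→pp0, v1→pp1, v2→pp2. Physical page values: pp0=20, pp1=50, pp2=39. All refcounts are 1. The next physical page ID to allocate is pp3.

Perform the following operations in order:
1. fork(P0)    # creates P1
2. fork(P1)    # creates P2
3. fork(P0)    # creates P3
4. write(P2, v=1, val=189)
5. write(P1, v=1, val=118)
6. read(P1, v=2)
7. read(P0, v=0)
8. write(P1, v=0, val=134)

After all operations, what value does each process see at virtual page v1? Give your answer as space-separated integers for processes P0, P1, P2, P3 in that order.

Op 1: fork(P0) -> P1. 3 ppages; refcounts: pp0:2 pp1:2 pp2:2
Op 2: fork(P1) -> P2. 3 ppages; refcounts: pp0:3 pp1:3 pp2:3
Op 3: fork(P0) -> P3. 3 ppages; refcounts: pp0:4 pp1:4 pp2:4
Op 4: write(P2, v1, 189). refcount(pp1)=4>1 -> COPY to pp3. 4 ppages; refcounts: pp0:4 pp1:3 pp2:4 pp3:1
Op 5: write(P1, v1, 118). refcount(pp1)=3>1 -> COPY to pp4. 5 ppages; refcounts: pp0:4 pp1:2 pp2:4 pp3:1 pp4:1
Op 6: read(P1, v2) -> 39. No state change.
Op 7: read(P0, v0) -> 20. No state change.
Op 8: write(P1, v0, 134). refcount(pp0)=4>1 -> COPY to pp5. 6 ppages; refcounts: pp0:3 pp1:2 pp2:4 pp3:1 pp4:1 pp5:1
P0: v1 -> pp1 = 50
P1: v1 -> pp4 = 118
P2: v1 -> pp3 = 189
P3: v1 -> pp1 = 50

Answer: 50 118 189 50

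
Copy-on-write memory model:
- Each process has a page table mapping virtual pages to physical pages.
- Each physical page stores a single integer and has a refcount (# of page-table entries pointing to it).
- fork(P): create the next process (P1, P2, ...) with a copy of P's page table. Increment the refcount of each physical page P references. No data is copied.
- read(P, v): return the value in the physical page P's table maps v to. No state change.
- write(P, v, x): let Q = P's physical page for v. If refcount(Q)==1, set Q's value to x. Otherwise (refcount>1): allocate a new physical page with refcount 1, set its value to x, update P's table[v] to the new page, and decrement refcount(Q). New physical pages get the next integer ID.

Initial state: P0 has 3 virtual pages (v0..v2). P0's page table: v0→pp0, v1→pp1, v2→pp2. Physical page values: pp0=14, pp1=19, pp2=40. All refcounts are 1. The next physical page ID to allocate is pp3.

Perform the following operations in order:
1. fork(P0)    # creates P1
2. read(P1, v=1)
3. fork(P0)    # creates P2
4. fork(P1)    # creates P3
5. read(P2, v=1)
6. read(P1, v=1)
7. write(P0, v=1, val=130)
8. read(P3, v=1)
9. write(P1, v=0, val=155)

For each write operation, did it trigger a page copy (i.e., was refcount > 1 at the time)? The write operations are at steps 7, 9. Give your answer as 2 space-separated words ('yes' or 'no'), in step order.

Op 1: fork(P0) -> P1. 3 ppages; refcounts: pp0:2 pp1:2 pp2:2
Op 2: read(P1, v1) -> 19. No state change.
Op 3: fork(P0) -> P2. 3 ppages; refcounts: pp0:3 pp1:3 pp2:3
Op 4: fork(P1) -> P3. 3 ppages; refcounts: pp0:4 pp1:4 pp2:4
Op 5: read(P2, v1) -> 19. No state change.
Op 6: read(P1, v1) -> 19. No state change.
Op 7: write(P0, v1, 130). refcount(pp1)=4>1 -> COPY to pp3. 4 ppages; refcounts: pp0:4 pp1:3 pp2:4 pp3:1
Op 8: read(P3, v1) -> 19. No state change.
Op 9: write(P1, v0, 155). refcount(pp0)=4>1 -> COPY to pp4. 5 ppages; refcounts: pp0:3 pp1:3 pp2:4 pp3:1 pp4:1

yes yes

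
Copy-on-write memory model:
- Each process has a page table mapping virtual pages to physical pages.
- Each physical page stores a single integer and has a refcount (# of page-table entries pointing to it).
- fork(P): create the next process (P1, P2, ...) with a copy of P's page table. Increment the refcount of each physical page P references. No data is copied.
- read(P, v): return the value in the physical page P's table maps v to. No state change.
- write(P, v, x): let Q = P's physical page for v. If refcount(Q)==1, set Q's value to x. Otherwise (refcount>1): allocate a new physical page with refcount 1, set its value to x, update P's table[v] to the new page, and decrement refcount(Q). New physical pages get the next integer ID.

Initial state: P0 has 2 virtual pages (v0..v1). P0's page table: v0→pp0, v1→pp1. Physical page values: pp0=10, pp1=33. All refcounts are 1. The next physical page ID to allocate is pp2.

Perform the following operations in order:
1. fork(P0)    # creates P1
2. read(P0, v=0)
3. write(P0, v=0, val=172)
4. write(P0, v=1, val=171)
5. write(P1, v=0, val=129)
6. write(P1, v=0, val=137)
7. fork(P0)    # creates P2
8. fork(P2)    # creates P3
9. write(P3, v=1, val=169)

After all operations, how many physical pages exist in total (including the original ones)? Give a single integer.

Answer: 5

Derivation:
Op 1: fork(P0) -> P1. 2 ppages; refcounts: pp0:2 pp1:2
Op 2: read(P0, v0) -> 10. No state change.
Op 3: write(P0, v0, 172). refcount(pp0)=2>1 -> COPY to pp2. 3 ppages; refcounts: pp0:1 pp1:2 pp2:1
Op 4: write(P0, v1, 171). refcount(pp1)=2>1 -> COPY to pp3. 4 ppages; refcounts: pp0:1 pp1:1 pp2:1 pp3:1
Op 5: write(P1, v0, 129). refcount(pp0)=1 -> write in place. 4 ppages; refcounts: pp0:1 pp1:1 pp2:1 pp3:1
Op 6: write(P1, v0, 137). refcount(pp0)=1 -> write in place. 4 ppages; refcounts: pp0:1 pp1:1 pp2:1 pp3:1
Op 7: fork(P0) -> P2. 4 ppages; refcounts: pp0:1 pp1:1 pp2:2 pp3:2
Op 8: fork(P2) -> P3. 4 ppages; refcounts: pp0:1 pp1:1 pp2:3 pp3:3
Op 9: write(P3, v1, 169). refcount(pp3)=3>1 -> COPY to pp4. 5 ppages; refcounts: pp0:1 pp1:1 pp2:3 pp3:2 pp4:1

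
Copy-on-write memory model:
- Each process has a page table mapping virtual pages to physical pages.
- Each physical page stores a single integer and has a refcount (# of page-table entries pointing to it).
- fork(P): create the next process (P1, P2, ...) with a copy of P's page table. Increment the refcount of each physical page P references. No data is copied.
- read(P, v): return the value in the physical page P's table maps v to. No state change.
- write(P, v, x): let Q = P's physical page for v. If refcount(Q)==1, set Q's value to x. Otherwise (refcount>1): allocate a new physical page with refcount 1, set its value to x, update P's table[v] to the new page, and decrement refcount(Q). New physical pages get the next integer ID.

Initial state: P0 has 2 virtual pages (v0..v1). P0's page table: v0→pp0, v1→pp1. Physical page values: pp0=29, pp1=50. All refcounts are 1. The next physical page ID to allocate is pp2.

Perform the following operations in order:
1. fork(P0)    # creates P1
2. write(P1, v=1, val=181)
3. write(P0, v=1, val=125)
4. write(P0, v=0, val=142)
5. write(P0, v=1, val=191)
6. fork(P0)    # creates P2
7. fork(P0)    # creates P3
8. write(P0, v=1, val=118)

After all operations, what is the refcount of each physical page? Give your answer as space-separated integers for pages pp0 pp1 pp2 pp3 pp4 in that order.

Answer: 1 2 1 3 1

Derivation:
Op 1: fork(P0) -> P1. 2 ppages; refcounts: pp0:2 pp1:2
Op 2: write(P1, v1, 181). refcount(pp1)=2>1 -> COPY to pp2. 3 ppages; refcounts: pp0:2 pp1:1 pp2:1
Op 3: write(P0, v1, 125). refcount(pp1)=1 -> write in place. 3 ppages; refcounts: pp0:2 pp1:1 pp2:1
Op 4: write(P0, v0, 142). refcount(pp0)=2>1 -> COPY to pp3. 4 ppages; refcounts: pp0:1 pp1:1 pp2:1 pp3:1
Op 5: write(P0, v1, 191). refcount(pp1)=1 -> write in place. 4 ppages; refcounts: pp0:1 pp1:1 pp2:1 pp3:1
Op 6: fork(P0) -> P2. 4 ppages; refcounts: pp0:1 pp1:2 pp2:1 pp3:2
Op 7: fork(P0) -> P3. 4 ppages; refcounts: pp0:1 pp1:3 pp2:1 pp3:3
Op 8: write(P0, v1, 118). refcount(pp1)=3>1 -> COPY to pp4. 5 ppages; refcounts: pp0:1 pp1:2 pp2:1 pp3:3 pp4:1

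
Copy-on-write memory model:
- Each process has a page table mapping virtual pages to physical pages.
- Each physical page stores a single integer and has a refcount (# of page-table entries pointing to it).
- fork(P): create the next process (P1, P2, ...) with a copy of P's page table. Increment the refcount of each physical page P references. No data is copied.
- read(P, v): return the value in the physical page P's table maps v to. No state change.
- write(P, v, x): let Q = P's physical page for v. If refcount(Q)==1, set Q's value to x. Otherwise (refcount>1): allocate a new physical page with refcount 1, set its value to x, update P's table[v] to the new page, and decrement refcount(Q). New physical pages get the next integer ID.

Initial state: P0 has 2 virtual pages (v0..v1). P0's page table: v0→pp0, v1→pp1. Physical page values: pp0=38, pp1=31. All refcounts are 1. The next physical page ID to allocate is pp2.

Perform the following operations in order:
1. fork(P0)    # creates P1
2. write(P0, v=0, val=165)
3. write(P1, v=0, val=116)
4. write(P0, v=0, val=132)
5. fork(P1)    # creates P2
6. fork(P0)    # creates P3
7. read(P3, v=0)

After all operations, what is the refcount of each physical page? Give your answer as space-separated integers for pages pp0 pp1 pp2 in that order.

Op 1: fork(P0) -> P1. 2 ppages; refcounts: pp0:2 pp1:2
Op 2: write(P0, v0, 165). refcount(pp0)=2>1 -> COPY to pp2. 3 ppages; refcounts: pp0:1 pp1:2 pp2:1
Op 3: write(P1, v0, 116). refcount(pp0)=1 -> write in place. 3 ppages; refcounts: pp0:1 pp1:2 pp2:1
Op 4: write(P0, v0, 132). refcount(pp2)=1 -> write in place. 3 ppages; refcounts: pp0:1 pp1:2 pp2:1
Op 5: fork(P1) -> P2. 3 ppages; refcounts: pp0:2 pp1:3 pp2:1
Op 6: fork(P0) -> P3. 3 ppages; refcounts: pp0:2 pp1:4 pp2:2
Op 7: read(P3, v0) -> 132. No state change.

Answer: 2 4 2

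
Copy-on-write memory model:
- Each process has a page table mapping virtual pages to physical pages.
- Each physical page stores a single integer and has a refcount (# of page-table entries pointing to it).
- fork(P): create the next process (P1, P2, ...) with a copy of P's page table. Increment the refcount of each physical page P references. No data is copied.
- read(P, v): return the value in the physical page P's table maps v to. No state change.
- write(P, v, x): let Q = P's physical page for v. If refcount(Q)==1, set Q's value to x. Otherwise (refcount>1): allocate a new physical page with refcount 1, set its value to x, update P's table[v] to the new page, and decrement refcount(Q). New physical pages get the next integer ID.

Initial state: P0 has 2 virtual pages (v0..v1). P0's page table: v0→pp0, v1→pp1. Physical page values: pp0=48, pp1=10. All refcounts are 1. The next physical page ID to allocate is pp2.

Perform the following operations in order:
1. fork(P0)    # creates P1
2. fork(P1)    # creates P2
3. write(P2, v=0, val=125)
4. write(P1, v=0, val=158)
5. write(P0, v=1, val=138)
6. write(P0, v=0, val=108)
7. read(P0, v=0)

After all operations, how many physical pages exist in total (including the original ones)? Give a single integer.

Op 1: fork(P0) -> P1. 2 ppages; refcounts: pp0:2 pp1:2
Op 2: fork(P1) -> P2. 2 ppages; refcounts: pp0:3 pp1:3
Op 3: write(P2, v0, 125). refcount(pp0)=3>1 -> COPY to pp2. 3 ppages; refcounts: pp0:2 pp1:3 pp2:1
Op 4: write(P1, v0, 158). refcount(pp0)=2>1 -> COPY to pp3. 4 ppages; refcounts: pp0:1 pp1:3 pp2:1 pp3:1
Op 5: write(P0, v1, 138). refcount(pp1)=3>1 -> COPY to pp4. 5 ppages; refcounts: pp0:1 pp1:2 pp2:1 pp3:1 pp4:1
Op 6: write(P0, v0, 108). refcount(pp0)=1 -> write in place. 5 ppages; refcounts: pp0:1 pp1:2 pp2:1 pp3:1 pp4:1
Op 7: read(P0, v0) -> 108. No state change.

Answer: 5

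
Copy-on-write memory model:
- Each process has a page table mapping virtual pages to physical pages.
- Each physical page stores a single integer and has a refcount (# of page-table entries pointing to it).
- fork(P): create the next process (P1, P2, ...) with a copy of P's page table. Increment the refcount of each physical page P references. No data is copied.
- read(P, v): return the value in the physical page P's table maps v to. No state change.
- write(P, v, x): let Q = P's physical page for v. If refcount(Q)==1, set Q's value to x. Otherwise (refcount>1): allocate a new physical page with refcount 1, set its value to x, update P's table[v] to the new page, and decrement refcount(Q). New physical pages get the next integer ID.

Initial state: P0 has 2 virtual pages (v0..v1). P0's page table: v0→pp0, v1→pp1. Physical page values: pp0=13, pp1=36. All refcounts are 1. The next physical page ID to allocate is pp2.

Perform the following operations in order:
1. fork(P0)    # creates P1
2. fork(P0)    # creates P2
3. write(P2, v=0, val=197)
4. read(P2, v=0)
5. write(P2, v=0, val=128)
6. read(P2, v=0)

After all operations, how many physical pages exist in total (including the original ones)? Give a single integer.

Answer: 3

Derivation:
Op 1: fork(P0) -> P1. 2 ppages; refcounts: pp0:2 pp1:2
Op 2: fork(P0) -> P2. 2 ppages; refcounts: pp0:3 pp1:3
Op 3: write(P2, v0, 197). refcount(pp0)=3>1 -> COPY to pp2. 3 ppages; refcounts: pp0:2 pp1:3 pp2:1
Op 4: read(P2, v0) -> 197. No state change.
Op 5: write(P2, v0, 128). refcount(pp2)=1 -> write in place. 3 ppages; refcounts: pp0:2 pp1:3 pp2:1
Op 6: read(P2, v0) -> 128. No state change.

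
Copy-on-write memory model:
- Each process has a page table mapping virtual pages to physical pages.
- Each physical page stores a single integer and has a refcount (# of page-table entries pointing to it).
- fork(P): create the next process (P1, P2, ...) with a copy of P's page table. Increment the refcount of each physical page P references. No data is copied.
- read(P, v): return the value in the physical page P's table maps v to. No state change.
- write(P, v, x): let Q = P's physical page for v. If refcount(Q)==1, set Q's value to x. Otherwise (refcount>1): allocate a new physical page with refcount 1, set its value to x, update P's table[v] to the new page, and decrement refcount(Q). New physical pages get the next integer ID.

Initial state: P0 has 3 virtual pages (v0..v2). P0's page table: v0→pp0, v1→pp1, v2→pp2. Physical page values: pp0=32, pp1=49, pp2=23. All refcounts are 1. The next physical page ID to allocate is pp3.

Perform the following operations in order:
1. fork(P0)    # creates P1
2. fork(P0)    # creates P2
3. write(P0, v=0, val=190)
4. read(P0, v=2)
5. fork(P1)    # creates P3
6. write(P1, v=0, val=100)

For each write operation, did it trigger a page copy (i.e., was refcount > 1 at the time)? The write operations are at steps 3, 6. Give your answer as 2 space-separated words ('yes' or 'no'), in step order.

Op 1: fork(P0) -> P1. 3 ppages; refcounts: pp0:2 pp1:2 pp2:2
Op 2: fork(P0) -> P2. 3 ppages; refcounts: pp0:3 pp1:3 pp2:3
Op 3: write(P0, v0, 190). refcount(pp0)=3>1 -> COPY to pp3. 4 ppages; refcounts: pp0:2 pp1:3 pp2:3 pp3:1
Op 4: read(P0, v2) -> 23. No state change.
Op 5: fork(P1) -> P3. 4 ppages; refcounts: pp0:3 pp1:4 pp2:4 pp3:1
Op 6: write(P1, v0, 100). refcount(pp0)=3>1 -> COPY to pp4. 5 ppages; refcounts: pp0:2 pp1:4 pp2:4 pp3:1 pp4:1

yes yes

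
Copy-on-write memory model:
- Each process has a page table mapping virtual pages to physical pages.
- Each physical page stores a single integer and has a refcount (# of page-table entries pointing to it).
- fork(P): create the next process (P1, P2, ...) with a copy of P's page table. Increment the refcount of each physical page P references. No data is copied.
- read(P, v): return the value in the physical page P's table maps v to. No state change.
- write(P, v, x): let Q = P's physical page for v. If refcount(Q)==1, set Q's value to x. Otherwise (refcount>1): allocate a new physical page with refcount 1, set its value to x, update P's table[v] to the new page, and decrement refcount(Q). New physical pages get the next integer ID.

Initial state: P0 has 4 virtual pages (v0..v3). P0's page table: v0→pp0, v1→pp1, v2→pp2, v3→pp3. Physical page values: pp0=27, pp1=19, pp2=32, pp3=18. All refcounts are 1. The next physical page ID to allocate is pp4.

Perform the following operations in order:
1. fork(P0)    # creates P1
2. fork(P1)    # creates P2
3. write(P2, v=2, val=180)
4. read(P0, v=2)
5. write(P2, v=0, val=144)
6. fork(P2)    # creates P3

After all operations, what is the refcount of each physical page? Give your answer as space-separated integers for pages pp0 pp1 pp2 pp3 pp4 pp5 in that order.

Answer: 2 4 2 4 2 2

Derivation:
Op 1: fork(P0) -> P1. 4 ppages; refcounts: pp0:2 pp1:2 pp2:2 pp3:2
Op 2: fork(P1) -> P2. 4 ppages; refcounts: pp0:3 pp1:3 pp2:3 pp3:3
Op 3: write(P2, v2, 180). refcount(pp2)=3>1 -> COPY to pp4. 5 ppages; refcounts: pp0:3 pp1:3 pp2:2 pp3:3 pp4:1
Op 4: read(P0, v2) -> 32. No state change.
Op 5: write(P2, v0, 144). refcount(pp0)=3>1 -> COPY to pp5. 6 ppages; refcounts: pp0:2 pp1:3 pp2:2 pp3:3 pp4:1 pp5:1
Op 6: fork(P2) -> P3. 6 ppages; refcounts: pp0:2 pp1:4 pp2:2 pp3:4 pp4:2 pp5:2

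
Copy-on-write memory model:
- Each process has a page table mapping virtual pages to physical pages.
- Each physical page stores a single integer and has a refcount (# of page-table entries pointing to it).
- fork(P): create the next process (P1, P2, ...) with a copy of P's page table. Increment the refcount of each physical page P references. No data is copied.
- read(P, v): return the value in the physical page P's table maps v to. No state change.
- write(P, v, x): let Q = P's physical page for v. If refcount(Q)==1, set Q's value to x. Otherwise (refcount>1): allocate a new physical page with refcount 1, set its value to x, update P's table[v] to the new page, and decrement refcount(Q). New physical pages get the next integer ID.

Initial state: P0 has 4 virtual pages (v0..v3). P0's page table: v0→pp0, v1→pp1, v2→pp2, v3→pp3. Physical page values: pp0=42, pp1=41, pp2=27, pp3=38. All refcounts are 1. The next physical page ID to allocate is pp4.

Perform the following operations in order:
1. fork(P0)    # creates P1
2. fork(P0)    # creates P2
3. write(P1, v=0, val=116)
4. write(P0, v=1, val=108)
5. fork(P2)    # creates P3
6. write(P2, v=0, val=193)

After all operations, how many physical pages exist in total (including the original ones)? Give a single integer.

Answer: 7

Derivation:
Op 1: fork(P0) -> P1. 4 ppages; refcounts: pp0:2 pp1:2 pp2:2 pp3:2
Op 2: fork(P0) -> P2. 4 ppages; refcounts: pp0:3 pp1:3 pp2:3 pp3:3
Op 3: write(P1, v0, 116). refcount(pp0)=3>1 -> COPY to pp4. 5 ppages; refcounts: pp0:2 pp1:3 pp2:3 pp3:3 pp4:1
Op 4: write(P0, v1, 108). refcount(pp1)=3>1 -> COPY to pp5. 6 ppages; refcounts: pp0:2 pp1:2 pp2:3 pp3:3 pp4:1 pp5:1
Op 5: fork(P2) -> P3. 6 ppages; refcounts: pp0:3 pp1:3 pp2:4 pp3:4 pp4:1 pp5:1
Op 6: write(P2, v0, 193). refcount(pp0)=3>1 -> COPY to pp6. 7 ppages; refcounts: pp0:2 pp1:3 pp2:4 pp3:4 pp4:1 pp5:1 pp6:1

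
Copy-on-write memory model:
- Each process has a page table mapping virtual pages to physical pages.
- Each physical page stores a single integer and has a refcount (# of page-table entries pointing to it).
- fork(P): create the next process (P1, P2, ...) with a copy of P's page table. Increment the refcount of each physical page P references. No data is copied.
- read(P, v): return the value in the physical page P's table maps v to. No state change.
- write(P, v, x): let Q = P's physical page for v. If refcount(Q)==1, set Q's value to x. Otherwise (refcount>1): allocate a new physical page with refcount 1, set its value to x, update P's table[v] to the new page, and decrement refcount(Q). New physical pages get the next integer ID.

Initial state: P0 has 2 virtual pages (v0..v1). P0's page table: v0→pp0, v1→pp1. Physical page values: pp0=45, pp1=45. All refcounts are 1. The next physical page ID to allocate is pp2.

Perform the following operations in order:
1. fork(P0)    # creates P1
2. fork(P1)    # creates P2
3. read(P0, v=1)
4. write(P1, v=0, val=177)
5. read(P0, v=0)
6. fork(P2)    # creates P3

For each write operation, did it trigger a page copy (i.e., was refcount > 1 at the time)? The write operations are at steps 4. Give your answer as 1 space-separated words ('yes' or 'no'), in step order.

Op 1: fork(P0) -> P1. 2 ppages; refcounts: pp0:2 pp1:2
Op 2: fork(P1) -> P2. 2 ppages; refcounts: pp0:3 pp1:3
Op 3: read(P0, v1) -> 45. No state change.
Op 4: write(P1, v0, 177). refcount(pp0)=3>1 -> COPY to pp2. 3 ppages; refcounts: pp0:2 pp1:3 pp2:1
Op 5: read(P0, v0) -> 45. No state change.
Op 6: fork(P2) -> P3. 3 ppages; refcounts: pp0:3 pp1:4 pp2:1

yes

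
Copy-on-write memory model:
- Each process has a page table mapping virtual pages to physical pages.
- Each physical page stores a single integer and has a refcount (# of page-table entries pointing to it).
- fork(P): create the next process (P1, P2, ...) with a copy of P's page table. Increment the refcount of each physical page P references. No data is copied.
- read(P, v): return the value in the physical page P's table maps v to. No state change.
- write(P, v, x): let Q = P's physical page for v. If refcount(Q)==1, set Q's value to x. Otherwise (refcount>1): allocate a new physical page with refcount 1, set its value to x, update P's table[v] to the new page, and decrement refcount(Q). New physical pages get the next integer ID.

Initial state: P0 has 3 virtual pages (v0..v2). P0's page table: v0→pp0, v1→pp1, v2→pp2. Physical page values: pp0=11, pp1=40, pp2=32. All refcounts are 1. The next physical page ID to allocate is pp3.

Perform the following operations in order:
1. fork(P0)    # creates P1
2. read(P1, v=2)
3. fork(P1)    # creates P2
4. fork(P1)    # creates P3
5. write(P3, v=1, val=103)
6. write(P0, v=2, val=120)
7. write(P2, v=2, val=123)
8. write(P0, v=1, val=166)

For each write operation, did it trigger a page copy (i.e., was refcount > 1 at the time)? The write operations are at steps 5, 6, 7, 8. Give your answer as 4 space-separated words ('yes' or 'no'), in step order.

Op 1: fork(P0) -> P1. 3 ppages; refcounts: pp0:2 pp1:2 pp2:2
Op 2: read(P1, v2) -> 32. No state change.
Op 3: fork(P1) -> P2. 3 ppages; refcounts: pp0:3 pp1:3 pp2:3
Op 4: fork(P1) -> P3. 3 ppages; refcounts: pp0:4 pp1:4 pp2:4
Op 5: write(P3, v1, 103). refcount(pp1)=4>1 -> COPY to pp3. 4 ppages; refcounts: pp0:4 pp1:3 pp2:4 pp3:1
Op 6: write(P0, v2, 120). refcount(pp2)=4>1 -> COPY to pp4. 5 ppages; refcounts: pp0:4 pp1:3 pp2:3 pp3:1 pp4:1
Op 7: write(P2, v2, 123). refcount(pp2)=3>1 -> COPY to pp5. 6 ppages; refcounts: pp0:4 pp1:3 pp2:2 pp3:1 pp4:1 pp5:1
Op 8: write(P0, v1, 166). refcount(pp1)=3>1 -> COPY to pp6. 7 ppages; refcounts: pp0:4 pp1:2 pp2:2 pp3:1 pp4:1 pp5:1 pp6:1

yes yes yes yes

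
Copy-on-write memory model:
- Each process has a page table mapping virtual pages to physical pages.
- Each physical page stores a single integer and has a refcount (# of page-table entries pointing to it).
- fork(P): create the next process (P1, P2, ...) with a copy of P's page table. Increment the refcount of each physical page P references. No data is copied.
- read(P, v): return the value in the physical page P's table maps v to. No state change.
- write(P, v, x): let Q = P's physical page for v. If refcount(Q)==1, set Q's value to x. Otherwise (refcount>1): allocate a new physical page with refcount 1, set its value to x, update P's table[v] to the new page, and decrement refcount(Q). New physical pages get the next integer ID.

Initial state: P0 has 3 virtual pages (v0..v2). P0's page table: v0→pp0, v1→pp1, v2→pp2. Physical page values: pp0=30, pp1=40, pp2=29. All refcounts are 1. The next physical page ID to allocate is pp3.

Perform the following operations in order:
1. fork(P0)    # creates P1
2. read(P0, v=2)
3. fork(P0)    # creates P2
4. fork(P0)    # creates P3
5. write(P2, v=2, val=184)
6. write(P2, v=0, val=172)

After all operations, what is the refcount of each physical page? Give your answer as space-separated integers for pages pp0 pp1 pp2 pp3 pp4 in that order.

Answer: 3 4 3 1 1

Derivation:
Op 1: fork(P0) -> P1. 3 ppages; refcounts: pp0:2 pp1:2 pp2:2
Op 2: read(P0, v2) -> 29. No state change.
Op 3: fork(P0) -> P2. 3 ppages; refcounts: pp0:3 pp1:3 pp2:3
Op 4: fork(P0) -> P3. 3 ppages; refcounts: pp0:4 pp1:4 pp2:4
Op 5: write(P2, v2, 184). refcount(pp2)=4>1 -> COPY to pp3. 4 ppages; refcounts: pp0:4 pp1:4 pp2:3 pp3:1
Op 6: write(P2, v0, 172). refcount(pp0)=4>1 -> COPY to pp4. 5 ppages; refcounts: pp0:3 pp1:4 pp2:3 pp3:1 pp4:1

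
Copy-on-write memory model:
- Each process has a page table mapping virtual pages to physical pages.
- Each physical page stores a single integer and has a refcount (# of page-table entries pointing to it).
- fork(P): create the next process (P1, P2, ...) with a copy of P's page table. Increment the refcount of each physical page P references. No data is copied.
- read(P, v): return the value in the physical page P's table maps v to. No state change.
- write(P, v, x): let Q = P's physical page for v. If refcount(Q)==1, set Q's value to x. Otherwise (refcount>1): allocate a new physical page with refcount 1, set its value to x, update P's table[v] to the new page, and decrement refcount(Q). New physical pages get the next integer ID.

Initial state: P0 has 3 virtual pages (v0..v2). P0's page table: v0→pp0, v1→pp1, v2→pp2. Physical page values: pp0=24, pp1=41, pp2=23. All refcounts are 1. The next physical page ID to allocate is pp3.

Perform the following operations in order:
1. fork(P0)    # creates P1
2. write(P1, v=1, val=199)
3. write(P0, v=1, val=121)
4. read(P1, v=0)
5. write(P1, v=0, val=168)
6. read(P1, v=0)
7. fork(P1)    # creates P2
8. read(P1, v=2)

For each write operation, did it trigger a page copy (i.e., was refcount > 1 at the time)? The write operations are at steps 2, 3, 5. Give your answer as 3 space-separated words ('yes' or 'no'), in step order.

Op 1: fork(P0) -> P1. 3 ppages; refcounts: pp0:2 pp1:2 pp2:2
Op 2: write(P1, v1, 199). refcount(pp1)=2>1 -> COPY to pp3. 4 ppages; refcounts: pp0:2 pp1:1 pp2:2 pp3:1
Op 3: write(P0, v1, 121). refcount(pp1)=1 -> write in place. 4 ppages; refcounts: pp0:2 pp1:1 pp2:2 pp3:1
Op 4: read(P1, v0) -> 24. No state change.
Op 5: write(P1, v0, 168). refcount(pp0)=2>1 -> COPY to pp4. 5 ppages; refcounts: pp0:1 pp1:1 pp2:2 pp3:1 pp4:1
Op 6: read(P1, v0) -> 168. No state change.
Op 7: fork(P1) -> P2. 5 ppages; refcounts: pp0:1 pp1:1 pp2:3 pp3:2 pp4:2
Op 8: read(P1, v2) -> 23. No state change.

yes no yes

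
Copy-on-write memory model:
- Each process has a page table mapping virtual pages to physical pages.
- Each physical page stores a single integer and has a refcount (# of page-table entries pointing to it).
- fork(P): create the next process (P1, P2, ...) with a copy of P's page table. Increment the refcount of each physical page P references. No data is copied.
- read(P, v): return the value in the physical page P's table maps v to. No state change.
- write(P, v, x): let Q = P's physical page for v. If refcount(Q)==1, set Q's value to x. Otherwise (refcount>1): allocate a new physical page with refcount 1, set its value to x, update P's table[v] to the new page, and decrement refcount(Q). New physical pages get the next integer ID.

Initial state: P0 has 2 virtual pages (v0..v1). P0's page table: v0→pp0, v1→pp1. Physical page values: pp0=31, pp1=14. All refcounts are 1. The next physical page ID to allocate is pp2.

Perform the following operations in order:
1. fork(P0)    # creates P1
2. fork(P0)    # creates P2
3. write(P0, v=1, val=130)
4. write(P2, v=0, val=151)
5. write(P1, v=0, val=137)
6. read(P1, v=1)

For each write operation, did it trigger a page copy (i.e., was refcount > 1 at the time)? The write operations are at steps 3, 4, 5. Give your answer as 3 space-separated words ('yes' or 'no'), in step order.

Op 1: fork(P0) -> P1. 2 ppages; refcounts: pp0:2 pp1:2
Op 2: fork(P0) -> P2. 2 ppages; refcounts: pp0:3 pp1:3
Op 3: write(P0, v1, 130). refcount(pp1)=3>1 -> COPY to pp2. 3 ppages; refcounts: pp0:3 pp1:2 pp2:1
Op 4: write(P2, v0, 151). refcount(pp0)=3>1 -> COPY to pp3. 4 ppages; refcounts: pp0:2 pp1:2 pp2:1 pp3:1
Op 5: write(P1, v0, 137). refcount(pp0)=2>1 -> COPY to pp4. 5 ppages; refcounts: pp0:1 pp1:2 pp2:1 pp3:1 pp4:1
Op 6: read(P1, v1) -> 14. No state change.

yes yes yes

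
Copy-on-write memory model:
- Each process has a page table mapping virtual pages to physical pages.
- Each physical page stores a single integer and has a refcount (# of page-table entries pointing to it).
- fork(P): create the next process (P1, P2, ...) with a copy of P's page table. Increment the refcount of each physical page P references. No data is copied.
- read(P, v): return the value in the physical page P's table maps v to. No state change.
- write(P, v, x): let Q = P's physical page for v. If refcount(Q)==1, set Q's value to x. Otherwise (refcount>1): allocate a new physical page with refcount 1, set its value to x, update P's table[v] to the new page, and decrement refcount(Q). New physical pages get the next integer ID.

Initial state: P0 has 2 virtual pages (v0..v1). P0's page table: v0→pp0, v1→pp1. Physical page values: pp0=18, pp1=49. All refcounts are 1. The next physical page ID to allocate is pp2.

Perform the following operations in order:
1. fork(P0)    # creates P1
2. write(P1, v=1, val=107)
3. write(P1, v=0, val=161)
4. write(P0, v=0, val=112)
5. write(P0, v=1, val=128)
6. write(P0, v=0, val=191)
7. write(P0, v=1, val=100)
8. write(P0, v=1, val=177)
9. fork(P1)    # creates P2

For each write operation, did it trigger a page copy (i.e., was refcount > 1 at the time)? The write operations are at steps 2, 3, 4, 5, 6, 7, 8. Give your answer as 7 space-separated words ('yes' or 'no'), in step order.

Op 1: fork(P0) -> P1. 2 ppages; refcounts: pp0:2 pp1:2
Op 2: write(P1, v1, 107). refcount(pp1)=2>1 -> COPY to pp2. 3 ppages; refcounts: pp0:2 pp1:1 pp2:1
Op 3: write(P1, v0, 161). refcount(pp0)=2>1 -> COPY to pp3. 4 ppages; refcounts: pp0:1 pp1:1 pp2:1 pp3:1
Op 4: write(P0, v0, 112). refcount(pp0)=1 -> write in place. 4 ppages; refcounts: pp0:1 pp1:1 pp2:1 pp3:1
Op 5: write(P0, v1, 128). refcount(pp1)=1 -> write in place. 4 ppages; refcounts: pp0:1 pp1:1 pp2:1 pp3:1
Op 6: write(P0, v0, 191). refcount(pp0)=1 -> write in place. 4 ppages; refcounts: pp0:1 pp1:1 pp2:1 pp3:1
Op 7: write(P0, v1, 100). refcount(pp1)=1 -> write in place. 4 ppages; refcounts: pp0:1 pp1:1 pp2:1 pp3:1
Op 8: write(P0, v1, 177). refcount(pp1)=1 -> write in place. 4 ppages; refcounts: pp0:1 pp1:1 pp2:1 pp3:1
Op 9: fork(P1) -> P2. 4 ppages; refcounts: pp0:1 pp1:1 pp2:2 pp3:2

yes yes no no no no no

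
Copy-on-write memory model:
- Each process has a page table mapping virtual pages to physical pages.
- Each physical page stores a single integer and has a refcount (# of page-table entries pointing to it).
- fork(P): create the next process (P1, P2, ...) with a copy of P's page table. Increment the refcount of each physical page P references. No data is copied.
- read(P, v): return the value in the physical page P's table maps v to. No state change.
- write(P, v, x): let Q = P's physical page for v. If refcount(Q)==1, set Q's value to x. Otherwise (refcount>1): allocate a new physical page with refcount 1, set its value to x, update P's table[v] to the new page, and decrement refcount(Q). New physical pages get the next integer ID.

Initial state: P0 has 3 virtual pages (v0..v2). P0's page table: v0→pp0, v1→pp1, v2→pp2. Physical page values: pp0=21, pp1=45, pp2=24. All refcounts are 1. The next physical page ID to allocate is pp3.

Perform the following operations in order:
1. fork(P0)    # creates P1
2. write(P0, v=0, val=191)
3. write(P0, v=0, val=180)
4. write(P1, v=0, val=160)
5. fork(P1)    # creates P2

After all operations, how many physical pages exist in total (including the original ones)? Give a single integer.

Answer: 4

Derivation:
Op 1: fork(P0) -> P1. 3 ppages; refcounts: pp0:2 pp1:2 pp2:2
Op 2: write(P0, v0, 191). refcount(pp0)=2>1 -> COPY to pp3. 4 ppages; refcounts: pp0:1 pp1:2 pp2:2 pp3:1
Op 3: write(P0, v0, 180). refcount(pp3)=1 -> write in place. 4 ppages; refcounts: pp0:1 pp1:2 pp2:2 pp3:1
Op 4: write(P1, v0, 160). refcount(pp0)=1 -> write in place. 4 ppages; refcounts: pp0:1 pp1:2 pp2:2 pp3:1
Op 5: fork(P1) -> P2. 4 ppages; refcounts: pp0:2 pp1:3 pp2:3 pp3:1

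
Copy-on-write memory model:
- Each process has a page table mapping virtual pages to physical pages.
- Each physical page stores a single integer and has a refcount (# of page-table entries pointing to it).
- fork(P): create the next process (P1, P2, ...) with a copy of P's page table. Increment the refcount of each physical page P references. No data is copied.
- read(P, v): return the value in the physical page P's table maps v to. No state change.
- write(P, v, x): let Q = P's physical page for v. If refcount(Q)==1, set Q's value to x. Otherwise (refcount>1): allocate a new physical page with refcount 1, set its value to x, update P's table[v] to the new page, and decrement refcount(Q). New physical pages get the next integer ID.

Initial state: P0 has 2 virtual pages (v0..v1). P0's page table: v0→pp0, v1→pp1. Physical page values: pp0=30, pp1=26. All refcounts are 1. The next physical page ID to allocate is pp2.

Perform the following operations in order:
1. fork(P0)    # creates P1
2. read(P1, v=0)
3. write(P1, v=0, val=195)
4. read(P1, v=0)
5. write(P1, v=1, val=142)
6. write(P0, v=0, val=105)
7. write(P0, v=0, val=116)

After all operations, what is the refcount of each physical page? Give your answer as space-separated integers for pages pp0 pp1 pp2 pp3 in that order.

Answer: 1 1 1 1

Derivation:
Op 1: fork(P0) -> P1. 2 ppages; refcounts: pp0:2 pp1:2
Op 2: read(P1, v0) -> 30. No state change.
Op 3: write(P1, v0, 195). refcount(pp0)=2>1 -> COPY to pp2. 3 ppages; refcounts: pp0:1 pp1:2 pp2:1
Op 4: read(P1, v0) -> 195. No state change.
Op 5: write(P1, v1, 142). refcount(pp1)=2>1 -> COPY to pp3. 4 ppages; refcounts: pp0:1 pp1:1 pp2:1 pp3:1
Op 6: write(P0, v0, 105). refcount(pp0)=1 -> write in place. 4 ppages; refcounts: pp0:1 pp1:1 pp2:1 pp3:1
Op 7: write(P0, v0, 116). refcount(pp0)=1 -> write in place. 4 ppages; refcounts: pp0:1 pp1:1 pp2:1 pp3:1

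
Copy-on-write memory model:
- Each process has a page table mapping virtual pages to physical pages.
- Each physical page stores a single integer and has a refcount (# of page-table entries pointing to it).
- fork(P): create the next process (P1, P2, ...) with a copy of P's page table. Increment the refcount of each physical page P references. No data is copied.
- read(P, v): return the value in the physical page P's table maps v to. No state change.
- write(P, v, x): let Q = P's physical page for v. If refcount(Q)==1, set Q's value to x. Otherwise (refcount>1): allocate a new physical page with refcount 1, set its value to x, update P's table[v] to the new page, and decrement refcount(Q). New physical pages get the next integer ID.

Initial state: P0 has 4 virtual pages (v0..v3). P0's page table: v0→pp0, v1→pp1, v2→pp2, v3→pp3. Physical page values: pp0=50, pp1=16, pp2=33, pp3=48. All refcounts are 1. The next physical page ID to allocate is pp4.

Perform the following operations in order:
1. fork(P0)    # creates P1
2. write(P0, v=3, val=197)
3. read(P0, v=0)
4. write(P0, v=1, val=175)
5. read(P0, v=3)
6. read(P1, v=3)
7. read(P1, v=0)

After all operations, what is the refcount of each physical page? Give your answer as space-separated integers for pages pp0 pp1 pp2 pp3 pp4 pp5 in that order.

Answer: 2 1 2 1 1 1

Derivation:
Op 1: fork(P0) -> P1. 4 ppages; refcounts: pp0:2 pp1:2 pp2:2 pp3:2
Op 2: write(P0, v3, 197). refcount(pp3)=2>1 -> COPY to pp4. 5 ppages; refcounts: pp0:2 pp1:2 pp2:2 pp3:1 pp4:1
Op 3: read(P0, v0) -> 50. No state change.
Op 4: write(P0, v1, 175). refcount(pp1)=2>1 -> COPY to pp5. 6 ppages; refcounts: pp0:2 pp1:1 pp2:2 pp3:1 pp4:1 pp5:1
Op 5: read(P0, v3) -> 197. No state change.
Op 6: read(P1, v3) -> 48. No state change.
Op 7: read(P1, v0) -> 50. No state change.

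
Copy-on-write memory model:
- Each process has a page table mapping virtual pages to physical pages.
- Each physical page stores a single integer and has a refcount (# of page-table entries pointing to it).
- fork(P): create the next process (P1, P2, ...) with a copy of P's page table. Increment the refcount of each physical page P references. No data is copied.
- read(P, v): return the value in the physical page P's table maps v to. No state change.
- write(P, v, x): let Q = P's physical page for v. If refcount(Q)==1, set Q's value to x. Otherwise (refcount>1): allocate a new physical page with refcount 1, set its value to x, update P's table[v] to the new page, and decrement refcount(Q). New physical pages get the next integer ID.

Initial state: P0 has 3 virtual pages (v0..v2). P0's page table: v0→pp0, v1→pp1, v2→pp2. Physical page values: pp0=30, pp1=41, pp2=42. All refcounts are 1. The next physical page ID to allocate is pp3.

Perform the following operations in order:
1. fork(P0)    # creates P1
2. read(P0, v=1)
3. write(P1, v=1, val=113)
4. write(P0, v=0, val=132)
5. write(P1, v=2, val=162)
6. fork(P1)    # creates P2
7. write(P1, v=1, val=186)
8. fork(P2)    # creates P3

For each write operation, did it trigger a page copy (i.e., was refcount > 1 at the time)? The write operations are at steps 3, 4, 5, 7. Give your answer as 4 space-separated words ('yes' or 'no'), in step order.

Op 1: fork(P0) -> P1. 3 ppages; refcounts: pp0:2 pp1:2 pp2:2
Op 2: read(P0, v1) -> 41. No state change.
Op 3: write(P1, v1, 113). refcount(pp1)=2>1 -> COPY to pp3. 4 ppages; refcounts: pp0:2 pp1:1 pp2:2 pp3:1
Op 4: write(P0, v0, 132). refcount(pp0)=2>1 -> COPY to pp4. 5 ppages; refcounts: pp0:1 pp1:1 pp2:2 pp3:1 pp4:1
Op 5: write(P1, v2, 162). refcount(pp2)=2>1 -> COPY to pp5. 6 ppages; refcounts: pp0:1 pp1:1 pp2:1 pp3:1 pp4:1 pp5:1
Op 6: fork(P1) -> P2. 6 ppages; refcounts: pp0:2 pp1:1 pp2:1 pp3:2 pp4:1 pp5:2
Op 7: write(P1, v1, 186). refcount(pp3)=2>1 -> COPY to pp6. 7 ppages; refcounts: pp0:2 pp1:1 pp2:1 pp3:1 pp4:1 pp5:2 pp6:1
Op 8: fork(P2) -> P3. 7 ppages; refcounts: pp0:3 pp1:1 pp2:1 pp3:2 pp4:1 pp5:3 pp6:1

yes yes yes yes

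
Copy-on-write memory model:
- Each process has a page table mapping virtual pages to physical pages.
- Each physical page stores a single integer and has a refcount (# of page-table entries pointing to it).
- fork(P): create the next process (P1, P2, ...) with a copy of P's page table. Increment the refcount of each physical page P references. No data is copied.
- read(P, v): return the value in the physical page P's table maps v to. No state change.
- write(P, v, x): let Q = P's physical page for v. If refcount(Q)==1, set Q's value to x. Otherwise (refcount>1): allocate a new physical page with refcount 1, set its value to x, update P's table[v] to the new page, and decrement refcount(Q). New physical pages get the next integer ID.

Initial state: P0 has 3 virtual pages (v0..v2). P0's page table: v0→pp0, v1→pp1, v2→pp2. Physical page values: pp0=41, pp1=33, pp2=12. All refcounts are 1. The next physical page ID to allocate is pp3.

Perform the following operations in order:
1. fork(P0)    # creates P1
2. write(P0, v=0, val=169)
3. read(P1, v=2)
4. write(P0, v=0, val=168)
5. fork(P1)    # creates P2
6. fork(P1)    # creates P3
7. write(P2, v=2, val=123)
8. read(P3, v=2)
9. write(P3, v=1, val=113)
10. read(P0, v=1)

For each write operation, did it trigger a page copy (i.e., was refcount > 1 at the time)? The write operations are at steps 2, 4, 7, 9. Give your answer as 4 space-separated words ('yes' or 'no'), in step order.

Op 1: fork(P0) -> P1. 3 ppages; refcounts: pp0:2 pp1:2 pp2:2
Op 2: write(P0, v0, 169). refcount(pp0)=2>1 -> COPY to pp3. 4 ppages; refcounts: pp0:1 pp1:2 pp2:2 pp3:1
Op 3: read(P1, v2) -> 12. No state change.
Op 4: write(P0, v0, 168). refcount(pp3)=1 -> write in place. 4 ppages; refcounts: pp0:1 pp1:2 pp2:2 pp3:1
Op 5: fork(P1) -> P2. 4 ppages; refcounts: pp0:2 pp1:3 pp2:3 pp3:1
Op 6: fork(P1) -> P3. 4 ppages; refcounts: pp0:3 pp1:4 pp2:4 pp3:1
Op 7: write(P2, v2, 123). refcount(pp2)=4>1 -> COPY to pp4. 5 ppages; refcounts: pp0:3 pp1:4 pp2:3 pp3:1 pp4:1
Op 8: read(P3, v2) -> 12. No state change.
Op 9: write(P3, v1, 113). refcount(pp1)=4>1 -> COPY to pp5. 6 ppages; refcounts: pp0:3 pp1:3 pp2:3 pp3:1 pp4:1 pp5:1
Op 10: read(P0, v1) -> 33. No state change.

yes no yes yes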